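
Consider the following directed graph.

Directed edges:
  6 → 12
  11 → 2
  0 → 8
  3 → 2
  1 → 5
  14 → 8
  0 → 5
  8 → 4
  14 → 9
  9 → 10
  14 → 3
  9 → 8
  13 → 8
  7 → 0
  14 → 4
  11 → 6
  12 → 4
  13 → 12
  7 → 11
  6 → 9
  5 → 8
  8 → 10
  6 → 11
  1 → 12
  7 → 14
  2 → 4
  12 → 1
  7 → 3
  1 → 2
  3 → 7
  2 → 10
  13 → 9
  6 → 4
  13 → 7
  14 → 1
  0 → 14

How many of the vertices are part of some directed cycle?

8

A vertex is on a directed cycle iff it belongs to a strongly connected component of size ≥ 2 (or has a self-loop).
The vertices on cycles are {0, 1, 3, 6, 7, 11, 12, 14} — 8 in total.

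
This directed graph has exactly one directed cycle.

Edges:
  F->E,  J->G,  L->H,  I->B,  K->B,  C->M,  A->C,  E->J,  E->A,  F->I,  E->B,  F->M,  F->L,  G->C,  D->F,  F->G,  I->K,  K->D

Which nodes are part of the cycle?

DFS with gray/black marking from F:
F gray
  G gray
    C gray
      M gray
      M black
    C black
  G black
  F→M: M black — skip
  E gray
    A gray
      A→C: C black — skip
    A black
    J gray
      J→G: G black — skip
    J black
    B gray
    B black
  E black
  I gray
    I→B: B black — skip
    K gray
      K→B: B black — skip
      D gray
        D→F: F is gray → back edge
Back edge closes the cycle F → I → K → D → F; its vertices are {D, F, I, K}.

D, F, I, K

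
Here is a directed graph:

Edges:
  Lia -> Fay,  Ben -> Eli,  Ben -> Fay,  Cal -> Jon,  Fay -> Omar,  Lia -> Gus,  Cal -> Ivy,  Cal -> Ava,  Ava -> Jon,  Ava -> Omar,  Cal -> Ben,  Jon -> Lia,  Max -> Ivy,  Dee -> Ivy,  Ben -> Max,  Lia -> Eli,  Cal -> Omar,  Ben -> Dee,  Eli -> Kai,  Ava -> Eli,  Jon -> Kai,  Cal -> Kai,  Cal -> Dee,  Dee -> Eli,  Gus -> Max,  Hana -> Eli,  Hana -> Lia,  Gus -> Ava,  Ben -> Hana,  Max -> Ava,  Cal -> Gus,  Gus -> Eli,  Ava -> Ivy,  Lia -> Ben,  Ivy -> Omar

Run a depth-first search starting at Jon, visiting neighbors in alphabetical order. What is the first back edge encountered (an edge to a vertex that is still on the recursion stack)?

DFS from Jon (visiting neighbors in alphabetical order); mark gray on enter, black on exit:
Jon gray
  Kai gray
  Kai black
  Lia gray
    Ben gray
      Dee gray
        Eli gray
          Eli→Kai: Kai black — skip
        Eli black
        Ivy gray
          Omar gray
          Omar black
        Ivy black
      Dee black
      Ben→Eli: Eli black — skip
      Fay gray
        Fay→Omar: Omar black — skip
      Fay black
      Hana gray
        Hana→Eli: Eli black — skip
        Hana→Lia: Lia is gray → back edge
First back edge: Hana → Lia.

Hana->Lia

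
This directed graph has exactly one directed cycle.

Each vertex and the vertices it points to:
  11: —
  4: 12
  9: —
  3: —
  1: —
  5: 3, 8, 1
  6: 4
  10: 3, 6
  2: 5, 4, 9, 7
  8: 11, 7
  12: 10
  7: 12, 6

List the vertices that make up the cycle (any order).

4, 6, 10, 12

DFS with gray/black marking from 4:
4 gray
  12 gray
    10 gray
      3 gray
      3 black
      6 gray
        6→4: 4 is gray → back edge
Back edge closes the cycle 4 → 12 → 10 → 6 → 4; its vertices are {4, 6, 10, 12}.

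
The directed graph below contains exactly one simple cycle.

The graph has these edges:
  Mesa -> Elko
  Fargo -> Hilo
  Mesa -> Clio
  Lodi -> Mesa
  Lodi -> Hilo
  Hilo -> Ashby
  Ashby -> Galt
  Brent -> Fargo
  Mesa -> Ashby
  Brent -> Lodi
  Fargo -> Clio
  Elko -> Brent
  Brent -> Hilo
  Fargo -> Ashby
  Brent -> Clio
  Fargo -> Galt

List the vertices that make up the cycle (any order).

Elko, Lodi, Mesa, Brent

DFS with gray/black marking from Brent:
Brent gray
  Lodi gray
    Hilo gray
      Ashby gray
        Galt gray
        Galt black
      Ashby black
    Hilo black
    Mesa gray
      Elko gray
        Elko→Brent: Brent is gray → back edge
Back edge closes the cycle Brent → Lodi → Mesa → Elko → Brent; its vertices are {Elko, Lodi, Mesa, Brent}.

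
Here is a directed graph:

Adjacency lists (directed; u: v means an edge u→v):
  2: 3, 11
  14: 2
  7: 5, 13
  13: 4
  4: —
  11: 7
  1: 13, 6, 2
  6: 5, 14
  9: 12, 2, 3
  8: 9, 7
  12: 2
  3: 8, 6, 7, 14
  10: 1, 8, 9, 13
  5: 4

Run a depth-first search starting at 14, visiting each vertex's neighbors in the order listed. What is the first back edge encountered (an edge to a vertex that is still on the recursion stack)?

DFS from 14 (visiting each vertex's neighbors in the order listed); mark gray on enter, black on exit:
14 gray
  2 gray
    3 gray
      8 gray
        9 gray
          12 gray
            12→2: 2 is gray → back edge
First back edge: 12 → 2.

12→2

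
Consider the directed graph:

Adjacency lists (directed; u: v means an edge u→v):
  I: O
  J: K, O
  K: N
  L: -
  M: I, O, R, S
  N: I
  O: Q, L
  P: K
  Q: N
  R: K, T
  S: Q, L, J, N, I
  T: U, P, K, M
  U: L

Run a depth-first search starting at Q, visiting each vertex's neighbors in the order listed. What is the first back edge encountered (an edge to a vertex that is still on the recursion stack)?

O->Q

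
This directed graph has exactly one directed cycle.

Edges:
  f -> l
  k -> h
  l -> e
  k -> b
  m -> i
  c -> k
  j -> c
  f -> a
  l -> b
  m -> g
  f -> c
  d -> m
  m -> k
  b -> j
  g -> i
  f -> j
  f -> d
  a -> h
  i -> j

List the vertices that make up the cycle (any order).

DFS with gray/black marking from c:
c gray
  k gray
    b gray
      j gray
        j→c: c is gray → back edge
Back edge closes the cycle c → k → b → j → c; its vertices are {b, c, j, k}.

b, c, j, k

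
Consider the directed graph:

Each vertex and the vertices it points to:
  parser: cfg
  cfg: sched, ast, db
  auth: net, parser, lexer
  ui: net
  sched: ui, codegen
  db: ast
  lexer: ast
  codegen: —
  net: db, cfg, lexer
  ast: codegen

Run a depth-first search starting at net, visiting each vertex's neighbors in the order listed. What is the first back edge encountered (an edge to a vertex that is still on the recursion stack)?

DFS from net (visiting each vertex's neighbors in the order listed); mark gray on enter, black on exit:
net gray
  db gray
    ast gray
      codegen gray
      codegen black
    ast black
  db black
  cfg gray
    sched gray
      ui gray
        ui→net: net is gray → back edge
First back edge: ui → net.

ui→net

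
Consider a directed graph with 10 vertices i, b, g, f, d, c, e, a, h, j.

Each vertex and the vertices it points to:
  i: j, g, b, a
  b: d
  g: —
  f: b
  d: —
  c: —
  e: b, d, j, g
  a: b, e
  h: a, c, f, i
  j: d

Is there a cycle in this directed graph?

No

DFS with white/gray/black marking, starting from i:
i gray
  j gray
    d gray
    d black
  j black
  g gray
  g black
  b gray
    b→d: d black — skip
  b black
  a gray
    a→b: b black — skip
    e gray
      e→b: b black — skip
      e→d: d black — skip
      e→j: j black — skip
      e→g: g black — skip
    e black
  a black
i black
f gray
  f→b: b black — skip
f black
c gray
c black
h gray
  h→a: a black — skip
  h→c: c black — skip
  h→f: f black — skip
  h→i: i black — skip
h black
Every edge goes to a white or black vertex — no back edge, so the graph is acyclic.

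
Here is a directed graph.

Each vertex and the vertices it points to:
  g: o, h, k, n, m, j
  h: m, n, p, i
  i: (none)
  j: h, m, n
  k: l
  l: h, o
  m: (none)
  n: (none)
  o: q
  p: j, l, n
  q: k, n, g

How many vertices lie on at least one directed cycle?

8

A vertex is on a directed cycle iff it belongs to a strongly connected component of size ≥ 2 (or has a self-loop).
The vertices on cycles are {g, h, j, k, l, o, p, q} — 8 in total.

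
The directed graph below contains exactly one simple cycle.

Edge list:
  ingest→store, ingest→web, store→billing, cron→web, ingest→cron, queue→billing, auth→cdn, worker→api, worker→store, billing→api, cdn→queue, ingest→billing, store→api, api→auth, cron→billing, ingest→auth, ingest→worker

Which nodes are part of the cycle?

DFS with gray/black marking from auth:
auth gray
  cdn gray
    queue gray
      billing gray
        api gray
          api→auth: auth is gray → back edge
Back edge closes the cycle auth → cdn → queue → billing → api → auth; its vertices are {api, cdn, auth, queue, billing}.

api, cdn, auth, queue, billing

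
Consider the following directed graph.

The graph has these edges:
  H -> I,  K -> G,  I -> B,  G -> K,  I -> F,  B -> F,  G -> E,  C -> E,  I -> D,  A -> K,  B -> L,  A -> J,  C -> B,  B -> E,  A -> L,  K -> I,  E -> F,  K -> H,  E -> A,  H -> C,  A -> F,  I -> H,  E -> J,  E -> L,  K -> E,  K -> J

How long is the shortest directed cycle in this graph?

2

For each vertex v, BFS finds the shortest path from v back to v.
The shortest such closed walk is K → G → K, length 2.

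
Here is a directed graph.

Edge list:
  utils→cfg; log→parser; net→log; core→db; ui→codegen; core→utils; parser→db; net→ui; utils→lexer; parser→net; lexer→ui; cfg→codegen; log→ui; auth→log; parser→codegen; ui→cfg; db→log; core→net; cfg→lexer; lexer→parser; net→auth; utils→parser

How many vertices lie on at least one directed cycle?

A vertex is on a directed cycle iff it belongs to a strongly connected component of size ≥ 2 (or has a self-loop).
The vertices on cycles are {db, ui, cfg, log, net, auth, lexer, parser} — 8 in total.

8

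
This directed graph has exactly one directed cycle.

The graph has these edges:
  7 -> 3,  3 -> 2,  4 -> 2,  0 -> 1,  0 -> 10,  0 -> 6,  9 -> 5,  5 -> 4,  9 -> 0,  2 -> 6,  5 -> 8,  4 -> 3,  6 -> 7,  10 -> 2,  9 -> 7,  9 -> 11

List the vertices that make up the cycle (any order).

DFS with gray/black marking from 6:
6 gray
  7 gray
    3 gray
      2 gray
        2→6: 6 is gray → back edge
Back edge closes the cycle 6 → 7 → 3 → 2 → 6; its vertices are {2, 3, 6, 7}.

2, 3, 6, 7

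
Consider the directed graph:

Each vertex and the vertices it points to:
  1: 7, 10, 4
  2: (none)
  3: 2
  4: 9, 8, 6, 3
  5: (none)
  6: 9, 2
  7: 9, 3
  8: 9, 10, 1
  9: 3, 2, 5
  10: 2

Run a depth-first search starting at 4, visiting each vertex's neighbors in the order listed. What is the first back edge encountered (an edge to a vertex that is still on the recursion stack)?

1→4

DFS from 4 (visiting each vertex's neighbors in the order listed); mark gray on enter, black on exit:
4 gray
  9 gray
    3 gray
      2 gray
      2 black
    3 black
    9→2: 2 black — skip
    5 gray
    5 black
  9 black
  8 gray
    8→9: 9 black — skip
    10 gray
      10→2: 2 black — skip
    10 black
    1 gray
      7 gray
        7→9: 9 black — skip
        7→3: 3 black — skip
      7 black
      1→10: 10 black — skip
      1→4: 4 is gray → back edge
First back edge: 1 → 4.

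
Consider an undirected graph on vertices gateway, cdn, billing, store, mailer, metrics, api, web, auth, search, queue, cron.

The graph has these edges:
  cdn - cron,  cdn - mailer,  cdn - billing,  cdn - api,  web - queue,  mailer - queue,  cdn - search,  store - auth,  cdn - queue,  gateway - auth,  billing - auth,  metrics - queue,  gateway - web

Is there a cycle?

Yes

DFS, tracking each vertex's parent; an edge to a visited non-parent vertex closes a cycle.
Start from web:
visit web (parent –)
  visit queue (parent web)
    visit metrics (parent queue)
      metrics–queue: parent, skip
    visit mailer (parent queue)
      visit cdn (parent mailer)
        cdn–queue: queue visited and ≠ parent → cycle
Cycle: queue – mailer – cdn – queue.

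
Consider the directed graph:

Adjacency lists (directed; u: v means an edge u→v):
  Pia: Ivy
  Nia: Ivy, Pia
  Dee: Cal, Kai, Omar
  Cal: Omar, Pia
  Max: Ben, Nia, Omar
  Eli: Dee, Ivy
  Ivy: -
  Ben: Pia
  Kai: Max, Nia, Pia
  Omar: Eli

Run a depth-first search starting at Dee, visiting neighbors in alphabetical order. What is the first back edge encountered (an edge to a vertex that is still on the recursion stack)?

Eli→Dee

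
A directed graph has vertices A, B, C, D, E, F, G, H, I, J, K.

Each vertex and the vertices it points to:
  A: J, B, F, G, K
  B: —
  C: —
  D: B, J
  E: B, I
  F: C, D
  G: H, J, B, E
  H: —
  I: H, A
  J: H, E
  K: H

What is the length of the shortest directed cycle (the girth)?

For each vertex v, BFS finds the shortest path from v back to v.
The shortest such closed walk is A → J → E → I → A, length 4.

4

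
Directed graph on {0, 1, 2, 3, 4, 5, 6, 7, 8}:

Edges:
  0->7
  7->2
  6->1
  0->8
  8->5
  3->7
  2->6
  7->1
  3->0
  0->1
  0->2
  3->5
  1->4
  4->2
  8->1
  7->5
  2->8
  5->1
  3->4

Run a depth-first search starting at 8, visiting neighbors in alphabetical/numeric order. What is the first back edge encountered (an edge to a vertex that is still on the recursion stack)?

6→1

DFS from 8 (visiting neighbors in alphabetical/numeric order); mark gray on enter, black on exit:
8 gray
  1 gray
    4 gray
      2 gray
        6 gray
          6→1: 1 is gray → back edge
First back edge: 6 → 1.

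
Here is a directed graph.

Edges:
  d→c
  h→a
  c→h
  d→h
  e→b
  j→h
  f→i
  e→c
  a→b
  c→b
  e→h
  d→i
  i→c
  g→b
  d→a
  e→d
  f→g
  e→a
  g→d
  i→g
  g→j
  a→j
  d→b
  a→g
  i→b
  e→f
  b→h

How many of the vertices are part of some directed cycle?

A vertex is on a directed cycle iff it belongs to a strongly connected component of size ≥ 2 (or has a self-loop).
The vertices on cycles are {a, b, c, d, g, h, i, j} — 8 in total.

8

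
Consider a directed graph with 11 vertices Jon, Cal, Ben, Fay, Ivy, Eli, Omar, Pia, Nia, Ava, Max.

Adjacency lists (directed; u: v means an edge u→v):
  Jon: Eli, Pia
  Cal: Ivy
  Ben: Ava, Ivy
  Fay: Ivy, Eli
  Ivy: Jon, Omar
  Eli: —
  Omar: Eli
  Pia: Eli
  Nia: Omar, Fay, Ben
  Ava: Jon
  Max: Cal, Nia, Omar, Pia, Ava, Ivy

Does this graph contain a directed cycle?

DFS with white/gray/black marking, starting from Ivy:
Ivy gray
  Jon gray
    Eli gray
    Eli black
    Pia gray
      Pia→Eli: Eli black — skip
    Pia black
  Jon black
  Omar gray
    Omar→Eli: Eli black — skip
  Omar black
Ivy black
Cal gray
  Cal→Ivy: Ivy black — skip
Cal black
Ben gray
  Ava gray
    Ava→Jon: Jon black — skip
  Ava black
  Ben→Ivy: Ivy black — skip
Ben black
Fay gray
  Fay→Ivy: Ivy black — skip
  Fay→Eli: Eli black — skip
Fay black
Nia gray
  Nia→Omar: Omar black — skip
  Nia→Fay: Fay black — skip
  Nia→Ben: Ben black — skip
Nia black
Max gray
  Max→Cal: Cal black — skip
  Max→Nia: Nia black — skip
  Max→Omar: Omar black — skip
  Max→Pia: Pia black — skip
  Max→Ava: Ava black — skip
  Max→Ivy: Ivy black — skip
Max black
Every edge goes to a white or black vertex — no back edge, so the graph is acyclic.

No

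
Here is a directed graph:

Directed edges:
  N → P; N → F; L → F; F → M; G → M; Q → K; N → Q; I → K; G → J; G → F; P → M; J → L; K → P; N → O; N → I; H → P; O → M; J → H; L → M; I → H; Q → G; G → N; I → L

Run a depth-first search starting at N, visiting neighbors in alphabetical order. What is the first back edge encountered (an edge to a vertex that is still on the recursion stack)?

G→N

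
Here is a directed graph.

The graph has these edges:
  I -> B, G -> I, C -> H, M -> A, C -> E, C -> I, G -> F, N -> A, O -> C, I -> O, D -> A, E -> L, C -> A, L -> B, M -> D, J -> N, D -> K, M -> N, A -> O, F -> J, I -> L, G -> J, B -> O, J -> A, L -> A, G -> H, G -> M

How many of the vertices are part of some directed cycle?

7

A vertex is on a directed cycle iff it belongs to a strongly connected component of size ≥ 2 (or has a self-loop).
The vertices on cycles are {A, B, C, E, I, L, O} — 7 in total.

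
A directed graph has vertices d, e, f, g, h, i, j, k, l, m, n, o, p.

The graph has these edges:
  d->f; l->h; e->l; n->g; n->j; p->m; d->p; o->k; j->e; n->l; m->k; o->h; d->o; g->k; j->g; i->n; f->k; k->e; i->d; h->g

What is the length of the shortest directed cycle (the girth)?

5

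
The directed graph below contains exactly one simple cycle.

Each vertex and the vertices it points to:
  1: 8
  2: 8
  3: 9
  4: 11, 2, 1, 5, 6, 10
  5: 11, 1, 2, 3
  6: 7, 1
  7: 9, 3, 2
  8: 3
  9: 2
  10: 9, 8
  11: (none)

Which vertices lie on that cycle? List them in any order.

2, 3, 8, 9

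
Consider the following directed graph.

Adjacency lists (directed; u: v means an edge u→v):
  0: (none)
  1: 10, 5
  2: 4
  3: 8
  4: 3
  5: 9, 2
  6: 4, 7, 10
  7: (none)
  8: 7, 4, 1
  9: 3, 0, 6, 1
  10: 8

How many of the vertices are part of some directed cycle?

A vertex is on a directed cycle iff it belongs to a strongly connected component of size ≥ 2 (or has a self-loop).
The vertices on cycles are {1, 2, 3, 4, 5, 6, 8, 9, 10} — 9 in total.

9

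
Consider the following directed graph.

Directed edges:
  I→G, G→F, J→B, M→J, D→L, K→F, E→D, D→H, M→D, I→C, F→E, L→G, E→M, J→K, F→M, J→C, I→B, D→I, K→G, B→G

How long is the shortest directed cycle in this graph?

For each vertex v, BFS finds the shortest path from v back to v.
The shortest such closed walk is K → F → M → J → K, length 4.

4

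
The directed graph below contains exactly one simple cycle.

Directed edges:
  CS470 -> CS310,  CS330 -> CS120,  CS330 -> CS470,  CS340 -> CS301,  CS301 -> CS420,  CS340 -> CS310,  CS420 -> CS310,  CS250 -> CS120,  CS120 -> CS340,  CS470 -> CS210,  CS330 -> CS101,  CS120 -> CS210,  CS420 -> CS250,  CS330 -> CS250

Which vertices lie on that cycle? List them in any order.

DFS with gray/black marking from CS250:
CS250 gray
  CS120 gray
    CS340 gray
      CS301 gray
        CS420 gray
          CS310 gray
          CS310 black
          CS420→CS250: CS250 is gray → back edge
Back edge closes the cycle CS250 → CS120 → CS340 → CS301 → CS420 → CS250; its vertices are {CS120, CS250, CS301, CS340, CS420}.

CS120, CS250, CS301, CS340, CS420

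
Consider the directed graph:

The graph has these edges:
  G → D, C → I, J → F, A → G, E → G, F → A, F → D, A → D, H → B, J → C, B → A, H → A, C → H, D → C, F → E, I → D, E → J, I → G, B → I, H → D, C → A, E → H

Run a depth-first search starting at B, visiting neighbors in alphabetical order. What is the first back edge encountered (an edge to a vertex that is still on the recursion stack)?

DFS from B (visiting neighbors in alphabetical order); mark gray on enter, black on exit:
B gray
  A gray
    D gray
      C gray
        C→A: A is gray → back edge
First back edge: C → A.

C->A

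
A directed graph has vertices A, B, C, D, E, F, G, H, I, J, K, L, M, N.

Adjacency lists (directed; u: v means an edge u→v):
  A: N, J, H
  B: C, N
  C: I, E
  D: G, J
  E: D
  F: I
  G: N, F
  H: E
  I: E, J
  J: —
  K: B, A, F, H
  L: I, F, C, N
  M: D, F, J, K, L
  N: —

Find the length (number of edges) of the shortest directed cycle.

5

For each vertex v, BFS finds the shortest path from v back to v.
The shortest such closed walk is D → G → F → I → E → D, length 5.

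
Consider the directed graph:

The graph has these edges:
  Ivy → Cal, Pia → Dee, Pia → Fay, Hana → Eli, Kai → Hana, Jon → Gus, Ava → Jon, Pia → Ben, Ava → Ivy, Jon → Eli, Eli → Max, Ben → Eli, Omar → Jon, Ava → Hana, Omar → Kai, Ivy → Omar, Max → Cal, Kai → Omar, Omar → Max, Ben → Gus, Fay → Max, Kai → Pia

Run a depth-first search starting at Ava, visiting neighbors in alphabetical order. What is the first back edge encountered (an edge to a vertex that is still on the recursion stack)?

DFS from Ava (visiting neighbors in alphabetical order); mark gray on enter, black on exit:
Ava gray
  Hana gray
    Eli gray
      Max gray
        Cal gray
        Cal black
      Max black
    Eli black
  Hana black
  Ivy gray
    Ivy→Cal: Cal black — skip
    Omar gray
      Jon gray
        Jon→Eli: Eli black — skip
        Gus gray
        Gus black
      Jon black
      Kai gray
        Kai→Hana: Hana black — skip
        Kai→Omar: Omar is gray → back edge
First back edge: Kai → Omar.

Kai→Omar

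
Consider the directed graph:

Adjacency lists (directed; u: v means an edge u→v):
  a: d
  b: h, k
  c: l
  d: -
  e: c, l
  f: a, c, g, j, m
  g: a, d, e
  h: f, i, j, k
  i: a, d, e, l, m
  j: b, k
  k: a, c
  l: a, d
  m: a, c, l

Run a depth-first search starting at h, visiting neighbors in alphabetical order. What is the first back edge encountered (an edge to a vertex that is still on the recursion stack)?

DFS from h (visiting neighbors in alphabetical order); mark gray on enter, black on exit:
h gray
  f gray
    a gray
      d gray
      d black
    a black
    c gray
      l gray
        l→a: a black — skip
        l→d: d black — skip
      l black
    c black
    g gray
      g→a: a black — skip
      g→d: d black — skip
      e gray
        e→c: c black — skip
        e→l: l black — skip
      e black
    g black
    j gray
      b gray
        b→h: h is gray → back edge
First back edge: b → h.

b->h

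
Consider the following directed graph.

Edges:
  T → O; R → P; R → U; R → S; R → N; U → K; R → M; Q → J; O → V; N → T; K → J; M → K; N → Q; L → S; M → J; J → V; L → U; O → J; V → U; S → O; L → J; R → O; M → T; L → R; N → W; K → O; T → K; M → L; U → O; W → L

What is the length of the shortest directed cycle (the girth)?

For each vertex v, BFS finds the shortest path from v back to v.
The shortest such closed walk is R → M → L → R, length 3.

3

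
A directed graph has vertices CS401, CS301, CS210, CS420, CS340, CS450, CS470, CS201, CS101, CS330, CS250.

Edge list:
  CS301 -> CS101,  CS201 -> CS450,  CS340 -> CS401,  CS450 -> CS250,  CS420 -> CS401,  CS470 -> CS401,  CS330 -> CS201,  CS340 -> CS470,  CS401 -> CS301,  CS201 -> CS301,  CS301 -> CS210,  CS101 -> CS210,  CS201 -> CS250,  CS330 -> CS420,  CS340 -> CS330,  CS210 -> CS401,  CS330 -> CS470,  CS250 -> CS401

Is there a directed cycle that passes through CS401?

Yes

CS401 is on a cycle iff CS401 can reach itself via ≥1 edge.
CS401 → CS301 → CS210 → CS401 — yes.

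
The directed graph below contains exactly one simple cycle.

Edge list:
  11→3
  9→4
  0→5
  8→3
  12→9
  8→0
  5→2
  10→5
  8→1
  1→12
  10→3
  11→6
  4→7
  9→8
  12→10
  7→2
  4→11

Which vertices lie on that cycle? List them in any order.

DFS with gray/black marking from 12:
12 gray
  10 gray
    5 gray
      2 gray
      2 black
    5 black
    3 gray
    3 black
  10 black
  9 gray
    8 gray
      0 gray
        0→5: 5 black — skip
      0 black
      1 gray
        1→12: 12 is gray → back edge
Back edge closes the cycle 12 → 9 → 8 → 1 → 12; its vertices are {1, 8, 9, 12}.

1, 8, 9, 12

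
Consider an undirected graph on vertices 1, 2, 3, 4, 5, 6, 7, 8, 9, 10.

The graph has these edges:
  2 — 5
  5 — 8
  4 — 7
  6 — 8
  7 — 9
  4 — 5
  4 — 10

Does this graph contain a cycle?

DFS, tracking each vertex's parent; an edge to a visited non-parent vertex closes a cycle.
Start from 7:
visit 7 (parent –)
  visit 4 (parent 7)
    visit 5 (parent 4)
      5–4: parent, skip
      visit 2 (parent 5)
        2–5: parent, skip
      visit 8 (parent 5)
        visit 6 (parent 8)
          6–8: parent, skip
        8–5: parent, skip
    visit 10 (parent 4)
      10–4: parent, skip
    4–7: parent, skip
  visit 9 (parent 7)
    9–7: parent, skip
visit 1 (parent –)
visit 3 (parent –)
No non-parent visited neighbor found — the graph is a forest.

No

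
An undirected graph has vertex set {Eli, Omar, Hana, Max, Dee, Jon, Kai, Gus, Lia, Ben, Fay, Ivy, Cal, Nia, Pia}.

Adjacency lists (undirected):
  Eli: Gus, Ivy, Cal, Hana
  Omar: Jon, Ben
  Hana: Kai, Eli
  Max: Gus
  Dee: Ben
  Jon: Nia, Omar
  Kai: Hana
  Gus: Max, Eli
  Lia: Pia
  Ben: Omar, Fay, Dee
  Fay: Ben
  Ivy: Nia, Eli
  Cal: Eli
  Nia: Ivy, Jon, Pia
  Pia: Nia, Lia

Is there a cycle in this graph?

No

DFS, tracking each vertex's parent; an edge to a visited non-parent vertex closes a cycle.
Start from Max:
visit Max (parent –)
  visit Gus (parent Max)
    Gus–Max: parent, skip
    visit Eli (parent Gus)
      Eli–Gus: parent, skip
      visit Ivy (parent Eli)
        visit Nia (parent Ivy)
          Nia–Ivy: parent, skip
          visit Jon (parent Nia)
            Jon–Nia: parent, skip
            visit Omar (parent Jon)
              Omar–Jon: parent, skip
              visit Ben (parent Omar)
                Ben–Omar: parent, skip
                visit Fay (parent Ben)
                  Fay–Ben: parent, skip
                visit Dee (parent Ben)
                  Dee–Ben: parent, skip
          visit Pia (parent Nia)
            Pia–Nia: parent, skip
            visit Lia (parent Pia)
              Lia–Pia: parent, skip
        Ivy–Eli: parent, skip
      visit Cal (parent Eli)
        Cal–Eli: parent, skip
      visit Hana (parent Eli)
        visit Kai (parent Hana)
          Kai–Hana: parent, skip
        Hana–Eli: parent, skip
No non-parent visited neighbor found — the graph is a forest.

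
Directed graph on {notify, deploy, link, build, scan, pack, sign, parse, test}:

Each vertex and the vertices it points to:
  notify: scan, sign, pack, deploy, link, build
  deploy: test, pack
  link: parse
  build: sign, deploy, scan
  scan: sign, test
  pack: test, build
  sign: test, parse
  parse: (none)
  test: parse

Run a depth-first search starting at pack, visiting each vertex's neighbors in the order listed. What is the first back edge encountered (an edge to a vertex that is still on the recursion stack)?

deploy->pack

DFS from pack (visiting each vertex's neighbors in the order listed); mark gray on enter, black on exit:
pack gray
  test gray
    parse gray
    parse black
  test black
  build gray
    sign gray
      sign→test: test black — skip
      sign→parse: parse black — skip
    sign black
    deploy gray
      deploy→test: test black — skip
      deploy→pack: pack is gray → back edge
First back edge: deploy → pack.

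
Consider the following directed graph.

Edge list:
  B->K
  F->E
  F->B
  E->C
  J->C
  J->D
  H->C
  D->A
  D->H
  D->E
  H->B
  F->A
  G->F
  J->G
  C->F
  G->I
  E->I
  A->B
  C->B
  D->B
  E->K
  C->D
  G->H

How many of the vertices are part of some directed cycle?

A vertex is on a directed cycle iff it belongs to a strongly connected component of size ≥ 2 (or has a self-loop).
The vertices on cycles are {C, D, E, F, H} — 5 in total.

5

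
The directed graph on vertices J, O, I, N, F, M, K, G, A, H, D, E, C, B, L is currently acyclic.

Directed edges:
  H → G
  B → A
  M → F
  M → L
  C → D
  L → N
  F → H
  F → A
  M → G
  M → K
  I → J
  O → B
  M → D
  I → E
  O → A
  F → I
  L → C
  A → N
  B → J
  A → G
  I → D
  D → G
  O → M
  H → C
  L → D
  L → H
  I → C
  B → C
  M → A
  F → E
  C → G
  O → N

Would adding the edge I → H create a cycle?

Adding I→H creates a cycle iff H can already reach I.
Explore from H: no path reaches I. The graph stays acyclic.

No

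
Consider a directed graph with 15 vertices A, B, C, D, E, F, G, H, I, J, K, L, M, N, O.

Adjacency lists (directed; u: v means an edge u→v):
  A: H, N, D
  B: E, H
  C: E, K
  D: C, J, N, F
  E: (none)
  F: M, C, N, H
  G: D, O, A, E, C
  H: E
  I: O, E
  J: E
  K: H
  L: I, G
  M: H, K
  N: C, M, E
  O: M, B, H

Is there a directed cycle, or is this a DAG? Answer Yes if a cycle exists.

No

DFS with white/gray/black marking, starting from G:
G gray
  D gray
    C gray
      E gray
      E black
      K gray
        H gray
          H→E: E black — skip
        H black
      K black
    C black
    J gray
      J→E: E black — skip
    J black
    N gray
      N→C: C black — skip
      M gray
        M→H: H black — skip
        M→K: K black — skip
      M black
      N→E: E black — skip
    N black
    F gray
      F→M: M black — skip
      F→C: C black — skip
      F→N: N black — skip
      F→H: H black — skip
    F black
  D black
  O gray
    O→M: M black — skip
    B gray
      B→E: E black — skip
      B→H: H black — skip
    B black
    O→H: H black — skip
  O black
  A gray
    A→H: H black — skip
    A→N: N black — skip
    A→D: D black — skip
  A black
  G→E: E black — skip
  G→C: C black — skip
G black
I gray
  I→O: O black — skip
  I→E: E black — skip
I black
L gray
  L→I: I black — skip
  L→G: G black — skip
L black
Every edge goes to a white or black vertex — no back edge, so the graph is acyclic.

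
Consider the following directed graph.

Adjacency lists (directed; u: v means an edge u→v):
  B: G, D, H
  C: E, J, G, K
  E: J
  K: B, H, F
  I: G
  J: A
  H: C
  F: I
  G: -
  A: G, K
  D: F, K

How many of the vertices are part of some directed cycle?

A vertex is on a directed cycle iff it belongs to a strongly connected component of size ≥ 2 (or has a self-loop).
The vertices on cycles are {A, B, C, D, E, H, J, K} — 8 in total.

8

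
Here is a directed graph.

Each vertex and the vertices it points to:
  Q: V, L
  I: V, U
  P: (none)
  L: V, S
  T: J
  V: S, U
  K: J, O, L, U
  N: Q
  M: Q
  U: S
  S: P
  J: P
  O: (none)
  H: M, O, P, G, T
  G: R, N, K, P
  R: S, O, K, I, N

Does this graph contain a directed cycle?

DFS with white/gray/black marking, starting from N:
N gray
  Q gray
    V gray
      S gray
        P gray
        P black
      S black
      U gray
        U→S: S black — skip
      U black
    V black
    L gray
      L→V: V black — skip
      L→S: S black — skip
    L black
  Q black
N black
I gray
  I→V: V black — skip
  I→U: U black — skip
I black
T gray
  J gray
    J→P: P black — skip
  J black
T black
K gray
  K→J: J black — skip
  O gray
  O black
  K→L: L black — skip
  K→U: U black — skip
K black
M gray
  M→Q: Q black — skip
M black
H gray
  H→M: M black — skip
  H→O: O black — skip
  H→P: P black — skip
  G gray
    R gray
      R→S: S black — skip
      R→O: O black — skip
      R→K: K black — skip
      R→I: I black — skip
      R→N: N black — skip
    R black
    G→N: N black — skip
    G→K: K black — skip
    G→P: P black — skip
  G black
  H→T: T black — skip
H black
Every edge goes to a white or black vertex — no back edge, so the graph is acyclic.

No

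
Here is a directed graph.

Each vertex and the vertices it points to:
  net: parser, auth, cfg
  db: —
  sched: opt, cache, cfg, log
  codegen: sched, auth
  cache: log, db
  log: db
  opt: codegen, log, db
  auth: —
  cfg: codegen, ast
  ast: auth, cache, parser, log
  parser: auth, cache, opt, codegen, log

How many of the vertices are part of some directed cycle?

6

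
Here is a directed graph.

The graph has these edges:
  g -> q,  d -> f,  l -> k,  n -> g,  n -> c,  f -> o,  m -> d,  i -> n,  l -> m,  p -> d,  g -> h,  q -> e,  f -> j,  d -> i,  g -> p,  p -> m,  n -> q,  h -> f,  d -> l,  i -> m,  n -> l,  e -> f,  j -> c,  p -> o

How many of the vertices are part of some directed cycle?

A vertex is on a directed cycle iff it belongs to a strongly connected component of size ≥ 2 (or has a self-loop).
The vertices on cycles are {d, g, i, l, m, n, p} — 7 in total.

7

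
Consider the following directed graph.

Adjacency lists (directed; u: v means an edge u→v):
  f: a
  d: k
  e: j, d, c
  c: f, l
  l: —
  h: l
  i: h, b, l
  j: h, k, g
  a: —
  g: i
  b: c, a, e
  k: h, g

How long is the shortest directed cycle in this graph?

For each vertex v, BFS finds the shortest path from v back to v.
The shortest such closed walk is b → e → j → g → i → b, length 5.

5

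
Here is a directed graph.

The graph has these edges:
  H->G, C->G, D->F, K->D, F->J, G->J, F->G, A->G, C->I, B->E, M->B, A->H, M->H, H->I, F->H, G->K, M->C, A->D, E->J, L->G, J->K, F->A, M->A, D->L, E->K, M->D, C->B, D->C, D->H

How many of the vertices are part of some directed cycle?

A vertex is on a directed cycle iff it belongs to a strongly connected component of size ≥ 2 (or has a self-loop).
The vertices on cycles are {A, B, C, D, E, F, G, H, J, K, L} — 11 in total.

11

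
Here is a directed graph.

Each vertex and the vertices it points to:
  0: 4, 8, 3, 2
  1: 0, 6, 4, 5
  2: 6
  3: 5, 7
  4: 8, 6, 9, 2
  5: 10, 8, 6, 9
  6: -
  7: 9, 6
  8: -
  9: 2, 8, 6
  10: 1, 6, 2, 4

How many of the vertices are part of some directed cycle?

A vertex is on a directed cycle iff it belongs to a strongly connected component of size ≥ 2 (or has a self-loop).
The vertices on cycles are {0, 1, 3, 5, 10} — 5 in total.

5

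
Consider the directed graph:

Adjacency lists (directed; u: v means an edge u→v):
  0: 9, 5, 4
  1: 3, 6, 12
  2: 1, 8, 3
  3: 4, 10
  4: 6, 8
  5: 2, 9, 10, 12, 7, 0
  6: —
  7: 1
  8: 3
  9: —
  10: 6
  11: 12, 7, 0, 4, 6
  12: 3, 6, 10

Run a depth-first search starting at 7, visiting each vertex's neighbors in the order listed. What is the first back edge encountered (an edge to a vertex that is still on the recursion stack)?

8→3

DFS from 7 (visiting each vertex's neighbors in the order listed); mark gray on enter, black on exit:
7 gray
  1 gray
    3 gray
      4 gray
        6 gray
        6 black
        8 gray
          8→3: 3 is gray → back edge
First back edge: 8 → 3.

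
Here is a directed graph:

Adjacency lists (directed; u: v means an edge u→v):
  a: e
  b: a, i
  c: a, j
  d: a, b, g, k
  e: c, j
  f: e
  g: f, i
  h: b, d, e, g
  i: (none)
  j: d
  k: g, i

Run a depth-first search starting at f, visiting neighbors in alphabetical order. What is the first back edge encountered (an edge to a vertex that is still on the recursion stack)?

a->e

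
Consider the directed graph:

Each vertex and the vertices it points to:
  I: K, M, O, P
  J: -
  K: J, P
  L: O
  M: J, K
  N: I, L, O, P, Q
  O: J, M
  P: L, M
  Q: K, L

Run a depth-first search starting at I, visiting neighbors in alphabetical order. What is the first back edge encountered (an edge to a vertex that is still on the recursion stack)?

DFS from I (visiting neighbors in alphabetical order); mark gray on enter, black on exit:
I gray
  K gray
    J gray
    J black
    P gray
      L gray
        O gray
          O→J: J black — skip
          M gray
            M→J: J black — skip
            M→K: K is gray → back edge
First back edge: M → K.

M→K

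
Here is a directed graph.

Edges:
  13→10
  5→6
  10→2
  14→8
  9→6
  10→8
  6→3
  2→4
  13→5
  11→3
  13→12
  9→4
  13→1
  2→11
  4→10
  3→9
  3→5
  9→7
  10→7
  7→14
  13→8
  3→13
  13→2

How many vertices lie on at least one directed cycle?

A vertex is on a directed cycle iff it belongs to a strongly connected component of size ≥ 2 (or has a self-loop).
The vertices on cycles are {2, 3, 4, 5, 6, 9, 10, 11, 13} — 9 in total.

9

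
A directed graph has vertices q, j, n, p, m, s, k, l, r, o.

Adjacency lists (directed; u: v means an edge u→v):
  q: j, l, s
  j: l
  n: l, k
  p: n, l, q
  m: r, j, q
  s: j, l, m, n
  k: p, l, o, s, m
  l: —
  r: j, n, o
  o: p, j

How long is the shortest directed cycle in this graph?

For each vertex v, BFS finds the shortest path from v back to v.
The shortest such closed walk is n → k → s → n, length 3.

3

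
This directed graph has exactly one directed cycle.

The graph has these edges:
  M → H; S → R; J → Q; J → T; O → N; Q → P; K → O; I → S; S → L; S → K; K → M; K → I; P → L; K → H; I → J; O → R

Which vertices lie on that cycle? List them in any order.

I, K, S

DFS with gray/black marking from S:
S gray
  K gray
    M gray
      H gray
      H black
    M black
    I gray
      J gray
        T gray
        T black
        Q gray
          P gray
            L gray
            L black
          P black
        Q black
      J black
      I→S: S is gray → back edge
Back edge closes the cycle S → K → I → S; its vertices are {I, K, S}.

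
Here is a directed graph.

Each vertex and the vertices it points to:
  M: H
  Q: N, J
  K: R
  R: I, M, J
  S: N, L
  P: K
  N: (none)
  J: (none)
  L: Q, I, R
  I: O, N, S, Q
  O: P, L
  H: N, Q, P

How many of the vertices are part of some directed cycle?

A vertex is on a directed cycle iff it belongs to a strongly connected component of size ≥ 2 (or has a self-loop).
The vertices on cycles are {H, I, K, L, M, O, P, R, S} — 9 in total.

9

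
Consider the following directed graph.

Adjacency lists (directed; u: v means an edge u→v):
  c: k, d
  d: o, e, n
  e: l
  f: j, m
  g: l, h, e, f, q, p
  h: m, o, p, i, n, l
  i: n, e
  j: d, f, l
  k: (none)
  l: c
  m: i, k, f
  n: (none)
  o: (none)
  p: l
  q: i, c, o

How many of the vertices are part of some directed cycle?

7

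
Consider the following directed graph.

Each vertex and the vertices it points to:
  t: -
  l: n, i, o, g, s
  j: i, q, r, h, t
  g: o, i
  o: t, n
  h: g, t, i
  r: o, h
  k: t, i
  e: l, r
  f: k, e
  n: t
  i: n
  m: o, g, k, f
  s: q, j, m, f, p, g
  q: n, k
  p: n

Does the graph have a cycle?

DFS with white/gray/black marking, starting from p:
p gray
  n gray
    t gray
    t black
  n black
p black
l gray
  l→n: n black — skip
  i gray
    i→n: n black — skip
  i black
  o gray
    o→t: t black — skip
    o→n: n black — skip
  o black
  g gray
    g→o: o black — skip
    g→i: i black — skip
  g black
  s gray
    q gray
      q→n: n black — skip
      k gray
        k→t: t black — skip
        k→i: i black — skip
      k black
    q black
    j gray
      j→i: i black — skip
      j→q: q black — skip
      r gray
        r→o: o black — skip
        h gray
          h→g: g black — skip
          h→t: t black — skip
          h→i: i black — skip
        h black
      r black
      j→h: h black — skip
      j→t: t black — skip
    j black
    m gray
      m→o: o black — skip
      m→g: g black — skip
      m→k: k black — skip
      f gray
        f→k: k black — skip
        e gray
          e→l: l is gray → back edge
Back edge found, so a cycle exists: l → s → m → f → e → l.

Yes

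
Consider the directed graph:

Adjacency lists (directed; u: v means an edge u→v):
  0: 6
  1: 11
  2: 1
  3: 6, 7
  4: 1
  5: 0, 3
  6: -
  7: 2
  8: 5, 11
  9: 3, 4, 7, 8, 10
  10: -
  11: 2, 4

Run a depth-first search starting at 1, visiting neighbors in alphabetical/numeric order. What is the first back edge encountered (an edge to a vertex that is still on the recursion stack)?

DFS from 1 (visiting neighbors in alphabetical/numeric order); mark gray on enter, black on exit:
1 gray
  11 gray
    2 gray
      2→1: 1 is gray → back edge
First back edge: 2 → 1.

2→1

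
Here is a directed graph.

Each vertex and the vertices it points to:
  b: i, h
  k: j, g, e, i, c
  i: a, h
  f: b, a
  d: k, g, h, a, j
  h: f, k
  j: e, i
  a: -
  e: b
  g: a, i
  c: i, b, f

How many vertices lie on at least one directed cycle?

A vertex is on a directed cycle iff it belongs to a strongly connected component of size ≥ 2 (or has a self-loop).
The vertices on cycles are {b, c, e, f, g, h, i, j, k} — 9 in total.

9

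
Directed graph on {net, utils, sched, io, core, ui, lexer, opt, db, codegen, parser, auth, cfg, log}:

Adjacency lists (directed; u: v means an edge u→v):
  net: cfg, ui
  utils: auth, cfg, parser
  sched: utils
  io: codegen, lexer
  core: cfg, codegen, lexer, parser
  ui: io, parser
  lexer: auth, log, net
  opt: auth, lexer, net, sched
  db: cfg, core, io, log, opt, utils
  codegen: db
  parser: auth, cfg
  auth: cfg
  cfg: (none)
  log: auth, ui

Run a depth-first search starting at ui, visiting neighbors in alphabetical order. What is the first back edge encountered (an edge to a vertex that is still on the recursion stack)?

DFS from ui (visiting neighbors in alphabetical order); mark gray on enter, black on exit:
ui gray
  io gray
    codegen gray
      db gray
        cfg gray
        cfg black
        core gray
          core→cfg: cfg black — skip
          core→codegen: codegen is gray → back edge
First back edge: core → codegen.

core->codegen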